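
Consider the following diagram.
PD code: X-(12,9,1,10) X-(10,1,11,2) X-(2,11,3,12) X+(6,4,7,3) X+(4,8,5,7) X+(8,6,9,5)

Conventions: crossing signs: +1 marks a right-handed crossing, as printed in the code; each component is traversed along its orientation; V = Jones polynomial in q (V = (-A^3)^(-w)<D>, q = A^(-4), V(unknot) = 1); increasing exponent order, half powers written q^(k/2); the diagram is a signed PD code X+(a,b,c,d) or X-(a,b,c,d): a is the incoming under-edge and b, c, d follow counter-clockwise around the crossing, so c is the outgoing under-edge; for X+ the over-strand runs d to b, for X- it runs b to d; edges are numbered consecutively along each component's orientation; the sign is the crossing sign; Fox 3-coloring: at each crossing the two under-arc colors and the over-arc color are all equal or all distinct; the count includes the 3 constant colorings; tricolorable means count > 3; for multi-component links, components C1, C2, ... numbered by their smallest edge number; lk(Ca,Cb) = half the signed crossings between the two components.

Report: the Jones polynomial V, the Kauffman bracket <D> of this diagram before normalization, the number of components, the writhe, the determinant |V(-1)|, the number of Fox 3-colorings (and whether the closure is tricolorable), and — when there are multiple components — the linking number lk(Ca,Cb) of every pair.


Jones polynomial: V(q) = -q^-3 + q^-2 - q^-1 + 3 - q + q^2 - q^3
<D> = -A^-12 + A^-8 - A^-4 + 3 - A^4 + A^8 - A^12; writhe 0
components 1, writhe 0 (6 crossings)
3-colorings: 27 of 3^6, det 9 — tricolorable
note: det 9 = |V(-1)|; divisible by 3, so tricolorable


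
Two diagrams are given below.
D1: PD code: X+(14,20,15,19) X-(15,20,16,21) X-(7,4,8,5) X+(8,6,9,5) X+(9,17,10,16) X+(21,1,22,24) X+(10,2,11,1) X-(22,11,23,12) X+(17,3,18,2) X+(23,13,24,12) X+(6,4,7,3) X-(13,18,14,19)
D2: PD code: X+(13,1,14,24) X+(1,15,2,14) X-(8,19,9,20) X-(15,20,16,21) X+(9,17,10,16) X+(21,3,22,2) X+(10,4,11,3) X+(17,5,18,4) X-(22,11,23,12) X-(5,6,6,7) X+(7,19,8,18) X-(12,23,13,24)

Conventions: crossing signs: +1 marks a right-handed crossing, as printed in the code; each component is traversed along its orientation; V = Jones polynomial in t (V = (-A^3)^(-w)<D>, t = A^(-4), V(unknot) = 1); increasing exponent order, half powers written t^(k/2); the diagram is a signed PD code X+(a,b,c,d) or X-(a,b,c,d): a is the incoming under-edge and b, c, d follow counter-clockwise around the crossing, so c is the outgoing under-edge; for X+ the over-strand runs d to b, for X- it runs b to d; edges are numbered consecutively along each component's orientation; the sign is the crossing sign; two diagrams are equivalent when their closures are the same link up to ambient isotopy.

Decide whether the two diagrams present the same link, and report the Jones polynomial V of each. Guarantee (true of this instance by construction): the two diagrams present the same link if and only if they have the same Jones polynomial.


same link: yes
V(D1) = 1  [12 crossings, <D> = A^12, w = +4]
V(D2) = 1  [12 crossings, <D> = A^6, w = +2]
insight: from 12 to 12 crossings by R-moves: one link, two diagrams


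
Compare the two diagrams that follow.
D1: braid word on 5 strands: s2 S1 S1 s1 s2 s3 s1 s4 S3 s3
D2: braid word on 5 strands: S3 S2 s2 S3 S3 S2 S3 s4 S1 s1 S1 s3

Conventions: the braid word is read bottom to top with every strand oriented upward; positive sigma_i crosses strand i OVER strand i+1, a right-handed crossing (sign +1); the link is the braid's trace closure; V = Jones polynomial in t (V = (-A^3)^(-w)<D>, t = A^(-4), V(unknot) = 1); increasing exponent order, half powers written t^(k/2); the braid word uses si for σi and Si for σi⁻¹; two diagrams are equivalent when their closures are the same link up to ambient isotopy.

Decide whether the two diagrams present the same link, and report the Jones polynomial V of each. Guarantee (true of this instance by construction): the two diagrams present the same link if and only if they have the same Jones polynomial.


equivalent: no
D1 (bracket A^12; 10 crossings at w = +4): V = 1
V(D2) = -t^-4 + t^-3 + t^-1  [12 crossings, <D> = A^-8 + 1 - A^4, w = -4]
observation: 2 classes among 2 diagrams; unequal V(t) rules out equality


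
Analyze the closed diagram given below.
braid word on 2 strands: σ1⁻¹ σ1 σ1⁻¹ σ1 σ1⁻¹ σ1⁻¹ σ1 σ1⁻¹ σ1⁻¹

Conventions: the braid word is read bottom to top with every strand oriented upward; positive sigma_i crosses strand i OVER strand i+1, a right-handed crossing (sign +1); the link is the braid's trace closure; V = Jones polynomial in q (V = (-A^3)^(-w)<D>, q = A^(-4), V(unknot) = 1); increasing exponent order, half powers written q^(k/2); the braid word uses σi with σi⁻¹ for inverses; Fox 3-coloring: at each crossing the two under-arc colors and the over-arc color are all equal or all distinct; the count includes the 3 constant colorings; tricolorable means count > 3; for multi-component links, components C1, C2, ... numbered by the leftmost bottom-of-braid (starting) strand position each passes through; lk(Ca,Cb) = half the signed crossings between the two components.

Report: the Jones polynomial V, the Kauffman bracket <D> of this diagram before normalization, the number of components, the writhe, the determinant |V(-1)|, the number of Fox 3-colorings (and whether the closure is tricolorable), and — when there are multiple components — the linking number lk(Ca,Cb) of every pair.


Jones polynomial: V(q) = -q^-4 + q^-3 + q^-1
<D> = -A^-5 - A^3 + A^7; writhe -3
components 1, writhe -3 (9 crossings)
3-colorings: 9 of 3^9, det 3 — tricolorable
note: w = -3 (over 9 crossings) is diagram-only; (-A^3)^(3) removes it from V


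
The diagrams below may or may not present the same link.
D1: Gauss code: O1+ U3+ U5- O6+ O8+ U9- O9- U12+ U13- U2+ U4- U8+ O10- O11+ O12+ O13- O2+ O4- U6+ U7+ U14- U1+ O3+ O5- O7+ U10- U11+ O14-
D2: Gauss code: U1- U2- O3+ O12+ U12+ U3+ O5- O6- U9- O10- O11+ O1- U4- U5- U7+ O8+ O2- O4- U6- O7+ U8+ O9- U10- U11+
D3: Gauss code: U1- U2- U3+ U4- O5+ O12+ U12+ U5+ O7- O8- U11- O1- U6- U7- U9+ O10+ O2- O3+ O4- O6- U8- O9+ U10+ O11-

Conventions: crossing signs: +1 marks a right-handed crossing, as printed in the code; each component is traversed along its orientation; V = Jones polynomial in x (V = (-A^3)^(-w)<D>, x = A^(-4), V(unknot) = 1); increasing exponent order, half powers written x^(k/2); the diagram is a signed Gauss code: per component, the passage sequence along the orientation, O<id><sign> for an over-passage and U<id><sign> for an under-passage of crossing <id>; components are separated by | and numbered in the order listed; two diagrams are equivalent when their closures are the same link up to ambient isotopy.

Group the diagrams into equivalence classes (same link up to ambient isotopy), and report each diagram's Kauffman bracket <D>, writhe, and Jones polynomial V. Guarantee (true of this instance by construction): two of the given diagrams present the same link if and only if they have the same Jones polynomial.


grouping into links: {D1} | {D2, D3}
V(D1) = 1  (w +2, c 14, <D> = A^6)
V(D2) = -x^-6 + x^-5 - x^-4 + 2x^-3 - x^-2 + x^-1  [12 crossings, <D> = A^-2 - A^2 + 2A^6 - A^10 + A^14 - A^18, w = -2]
V(D3) = -x^-6 + x^-5 - x^-4 + 2x^-3 - x^-2 + x^-1  (w -2, c 12, <D> = A^-2 - A^2 + 2A^6 - A^10 + A^14 - A^18)
key observation: comparing 3 Jones polynomials yields 2 groups


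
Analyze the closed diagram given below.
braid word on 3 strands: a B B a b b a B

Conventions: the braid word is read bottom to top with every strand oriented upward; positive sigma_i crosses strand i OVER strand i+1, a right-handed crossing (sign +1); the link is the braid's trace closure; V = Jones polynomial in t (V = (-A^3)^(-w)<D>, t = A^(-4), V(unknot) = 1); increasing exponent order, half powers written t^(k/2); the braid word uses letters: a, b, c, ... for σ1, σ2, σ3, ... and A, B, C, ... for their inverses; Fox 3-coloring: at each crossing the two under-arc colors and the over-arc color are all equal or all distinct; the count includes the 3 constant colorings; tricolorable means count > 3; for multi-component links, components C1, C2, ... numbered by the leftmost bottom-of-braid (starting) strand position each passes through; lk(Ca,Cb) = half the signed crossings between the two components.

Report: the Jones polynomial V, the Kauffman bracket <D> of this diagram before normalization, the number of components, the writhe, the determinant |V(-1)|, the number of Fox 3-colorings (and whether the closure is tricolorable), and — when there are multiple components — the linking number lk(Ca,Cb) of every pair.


V = -t^-1 + 2 - t + 2t^2 - t^3 + t^4 - t^5
<D> = -A^-14 + A^-10 - A^-6 + 2A^-2 - A^2 + 2A^6 - A^10 (w = +2)
1 component over 8 crossings, w = +2
9 Fox colorings among 3^8, |V(-1)| = 9: tricolorable
why: det 9 = |V(-1)|; divisible by 3, so tricolorable


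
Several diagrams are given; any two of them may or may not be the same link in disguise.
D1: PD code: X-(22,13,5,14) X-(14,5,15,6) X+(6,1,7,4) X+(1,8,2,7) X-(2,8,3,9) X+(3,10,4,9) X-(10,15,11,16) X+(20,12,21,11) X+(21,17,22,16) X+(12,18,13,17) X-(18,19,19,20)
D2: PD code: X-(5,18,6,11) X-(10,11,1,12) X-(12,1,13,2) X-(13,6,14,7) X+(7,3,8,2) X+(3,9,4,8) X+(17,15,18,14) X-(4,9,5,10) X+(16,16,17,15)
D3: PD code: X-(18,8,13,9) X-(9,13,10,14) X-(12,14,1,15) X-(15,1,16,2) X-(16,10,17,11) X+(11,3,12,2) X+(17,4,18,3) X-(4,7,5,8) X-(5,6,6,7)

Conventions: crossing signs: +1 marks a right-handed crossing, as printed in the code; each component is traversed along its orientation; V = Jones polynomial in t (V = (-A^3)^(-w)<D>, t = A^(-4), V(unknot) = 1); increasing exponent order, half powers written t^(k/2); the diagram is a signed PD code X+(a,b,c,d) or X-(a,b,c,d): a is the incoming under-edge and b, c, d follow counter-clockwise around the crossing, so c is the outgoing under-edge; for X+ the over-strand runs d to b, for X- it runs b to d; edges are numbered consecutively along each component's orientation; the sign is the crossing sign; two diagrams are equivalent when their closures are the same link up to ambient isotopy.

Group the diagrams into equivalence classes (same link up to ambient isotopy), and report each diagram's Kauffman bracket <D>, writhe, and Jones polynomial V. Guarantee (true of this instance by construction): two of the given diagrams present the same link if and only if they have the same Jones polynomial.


equivalence classes: {D1} | {D2, D3}
D1 (bracket A^-7 + A; 11 crossings at w = +1): V = -t^(1/2) - t^(5/2)
V(D2) = -t^(-9/2) - t^(-5/2) + t^(-3/2) - t^(-1/2)  (w -1, c 9, <D> = A^-1 - A^3 + A^7 + A^15)
V(D3) = -t^(-9/2) - t^(-5/2) + t^(-3/2) - t^(-1/2)  (w -5, c 9, <D> = A^-13 - A^-9 + A^-5 + A^3)
observation: 2 values of V(t) split the 3 diagrams


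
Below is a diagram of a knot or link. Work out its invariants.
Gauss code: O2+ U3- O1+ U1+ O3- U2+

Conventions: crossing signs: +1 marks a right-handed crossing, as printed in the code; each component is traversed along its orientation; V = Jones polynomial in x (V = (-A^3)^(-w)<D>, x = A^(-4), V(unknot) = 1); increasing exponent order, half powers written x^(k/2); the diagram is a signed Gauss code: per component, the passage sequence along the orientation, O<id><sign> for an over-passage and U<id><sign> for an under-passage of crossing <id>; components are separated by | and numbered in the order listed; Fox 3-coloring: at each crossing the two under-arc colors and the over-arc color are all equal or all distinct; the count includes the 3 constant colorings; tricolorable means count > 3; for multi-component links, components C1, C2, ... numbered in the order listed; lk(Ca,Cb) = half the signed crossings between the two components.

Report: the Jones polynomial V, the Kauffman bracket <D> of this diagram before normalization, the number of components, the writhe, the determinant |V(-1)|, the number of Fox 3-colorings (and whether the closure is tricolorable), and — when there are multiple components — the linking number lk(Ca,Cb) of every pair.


V = 1
<D> = -A^3 (w = +1)
1 component over 3 crossings, w = +1
3 Fox colorings among 3^3, |V(-1)| = 1: not tricolorable
why: w = +1 shifts under R1 moves; the (-A^3)^(-1) factor cancels that in V


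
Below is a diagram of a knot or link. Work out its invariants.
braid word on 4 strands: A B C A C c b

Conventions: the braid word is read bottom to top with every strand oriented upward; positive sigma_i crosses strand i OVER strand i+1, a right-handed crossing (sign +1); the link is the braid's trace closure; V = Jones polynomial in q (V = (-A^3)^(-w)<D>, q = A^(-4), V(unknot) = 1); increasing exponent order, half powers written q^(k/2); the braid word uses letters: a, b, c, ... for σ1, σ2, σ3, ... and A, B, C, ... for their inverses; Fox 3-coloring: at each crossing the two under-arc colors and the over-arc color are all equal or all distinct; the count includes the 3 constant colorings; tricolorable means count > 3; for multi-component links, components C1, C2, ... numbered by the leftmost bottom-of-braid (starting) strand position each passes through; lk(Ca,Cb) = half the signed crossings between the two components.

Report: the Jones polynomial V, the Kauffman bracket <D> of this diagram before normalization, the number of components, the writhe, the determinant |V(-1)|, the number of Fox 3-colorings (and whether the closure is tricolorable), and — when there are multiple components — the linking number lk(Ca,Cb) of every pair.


V = 1
<D> = -A^-9 (w = -3)
1 component over 7 crossings, w = -3
3 Fox colorings among 3^7, |V(-1)| = 1: not tricolorable
why: w = -3 shifts under R1 moves; the (-A^3)^(3) factor cancels that in V


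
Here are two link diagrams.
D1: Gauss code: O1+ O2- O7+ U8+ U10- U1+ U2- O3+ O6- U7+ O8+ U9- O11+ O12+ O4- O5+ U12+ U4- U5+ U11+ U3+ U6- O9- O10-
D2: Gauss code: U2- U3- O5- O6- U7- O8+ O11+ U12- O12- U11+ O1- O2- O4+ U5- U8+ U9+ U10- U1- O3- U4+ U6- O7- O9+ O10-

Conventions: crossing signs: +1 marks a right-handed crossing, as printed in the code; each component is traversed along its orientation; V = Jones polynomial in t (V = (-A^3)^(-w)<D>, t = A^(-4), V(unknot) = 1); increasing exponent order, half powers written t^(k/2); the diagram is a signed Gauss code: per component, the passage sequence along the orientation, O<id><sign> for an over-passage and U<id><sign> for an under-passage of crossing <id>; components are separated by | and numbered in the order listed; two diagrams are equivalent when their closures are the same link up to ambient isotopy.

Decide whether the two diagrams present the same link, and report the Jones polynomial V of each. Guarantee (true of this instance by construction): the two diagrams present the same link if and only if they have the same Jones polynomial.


same link: no
V(D1) = 1  [12 crossings, <D> = A^6, w = +2]
D2 (bracket A^-8 - A^-4 + 2 - A^4 + A^8 - A^12; 12 crossings at w = -4): V = -t^-6 + t^-5 - t^-4 + 2t^-3 - t^-2 + t^-1
note: 2 values of V(t) split the 2 diagrams


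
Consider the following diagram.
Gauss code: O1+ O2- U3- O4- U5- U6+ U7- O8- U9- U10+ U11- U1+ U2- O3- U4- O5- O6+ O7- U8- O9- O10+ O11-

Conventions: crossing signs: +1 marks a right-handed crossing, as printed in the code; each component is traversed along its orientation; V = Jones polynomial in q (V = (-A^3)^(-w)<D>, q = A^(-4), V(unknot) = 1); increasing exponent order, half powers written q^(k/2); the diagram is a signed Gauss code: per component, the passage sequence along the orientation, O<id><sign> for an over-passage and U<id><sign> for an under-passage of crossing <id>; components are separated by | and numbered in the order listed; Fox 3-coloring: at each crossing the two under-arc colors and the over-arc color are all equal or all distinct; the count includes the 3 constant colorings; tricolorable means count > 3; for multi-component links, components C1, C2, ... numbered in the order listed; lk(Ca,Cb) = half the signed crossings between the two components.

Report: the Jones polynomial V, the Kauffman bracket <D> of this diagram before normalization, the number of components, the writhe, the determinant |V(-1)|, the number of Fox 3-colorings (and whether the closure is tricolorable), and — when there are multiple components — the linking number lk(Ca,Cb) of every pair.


Jones polynomial: V(q) = -q^-7 + q^-6 - q^-5 + q^-4 + q^-2
<D> = -A^-7 - A + A^5 - A^9 + A^13; writhe -5
components 1, writhe -5 (11 crossings)
3-colorings: 3 of 3^11, det 5 — not tricolorable
note: |V(-1)| = 5: so not tricolorable, since 3 does not divide 5


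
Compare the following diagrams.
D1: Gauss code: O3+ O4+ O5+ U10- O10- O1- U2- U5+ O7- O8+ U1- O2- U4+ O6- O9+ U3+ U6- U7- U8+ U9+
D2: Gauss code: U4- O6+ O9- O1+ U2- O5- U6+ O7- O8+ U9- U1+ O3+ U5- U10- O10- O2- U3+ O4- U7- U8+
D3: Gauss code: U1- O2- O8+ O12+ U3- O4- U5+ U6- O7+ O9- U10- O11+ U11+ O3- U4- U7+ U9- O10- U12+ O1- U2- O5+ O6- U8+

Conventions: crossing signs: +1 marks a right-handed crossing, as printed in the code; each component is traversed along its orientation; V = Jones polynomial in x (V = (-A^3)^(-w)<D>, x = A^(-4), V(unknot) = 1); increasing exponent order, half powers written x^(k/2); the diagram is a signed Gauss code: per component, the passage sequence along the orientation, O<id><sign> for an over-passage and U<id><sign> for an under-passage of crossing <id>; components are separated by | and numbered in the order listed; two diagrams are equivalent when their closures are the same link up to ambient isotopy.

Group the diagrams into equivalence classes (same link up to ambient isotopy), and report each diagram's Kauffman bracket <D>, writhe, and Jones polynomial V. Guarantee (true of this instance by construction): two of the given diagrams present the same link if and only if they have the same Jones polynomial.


equivalence classes: {D1} | {D2} | {D3}
D1 (bracket 1; 10 crossings at w = 0): V = 1
V(D2) = x^-2 - x^-1 + 1 - x + x^2  [10 crossings, <D> = A^-14 - A^-10 + A^-6 - A^-2 + A^2, w = -2]
D3 (bracket A^-2 + A^6 - A^10; 12 crossings at w = -2): V = -x^-4 + x^-3 + x^-1
key observation: comparing 3 Jones polynomials yields 3 groups


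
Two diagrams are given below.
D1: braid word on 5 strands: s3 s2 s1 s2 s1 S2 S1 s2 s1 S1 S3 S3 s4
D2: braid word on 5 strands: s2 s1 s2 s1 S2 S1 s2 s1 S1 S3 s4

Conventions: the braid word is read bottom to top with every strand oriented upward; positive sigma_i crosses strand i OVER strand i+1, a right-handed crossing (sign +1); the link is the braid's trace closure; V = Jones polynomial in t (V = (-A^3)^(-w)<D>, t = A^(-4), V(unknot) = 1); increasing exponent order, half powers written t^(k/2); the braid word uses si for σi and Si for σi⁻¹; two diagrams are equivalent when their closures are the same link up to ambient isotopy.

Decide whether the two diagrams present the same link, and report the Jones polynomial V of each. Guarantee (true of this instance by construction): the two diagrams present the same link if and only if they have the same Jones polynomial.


equivalent: yes
D1 (bracket -A^-9 + A^-1 + A^3 + A^7; 13 crossings at w = +3): V = -t^(1/2) - t^(3/2) - t^(5/2) + t^(9/2)
V(D2) = -t^(1/2) - t^(3/2) - t^(5/2) + t^(9/2)  [11 crossings, <D> = -A^-9 + A^-1 + A^3 + A^7, w = +3]
observation: one V(t) for all 2 diagrams — one class (guaranteed)


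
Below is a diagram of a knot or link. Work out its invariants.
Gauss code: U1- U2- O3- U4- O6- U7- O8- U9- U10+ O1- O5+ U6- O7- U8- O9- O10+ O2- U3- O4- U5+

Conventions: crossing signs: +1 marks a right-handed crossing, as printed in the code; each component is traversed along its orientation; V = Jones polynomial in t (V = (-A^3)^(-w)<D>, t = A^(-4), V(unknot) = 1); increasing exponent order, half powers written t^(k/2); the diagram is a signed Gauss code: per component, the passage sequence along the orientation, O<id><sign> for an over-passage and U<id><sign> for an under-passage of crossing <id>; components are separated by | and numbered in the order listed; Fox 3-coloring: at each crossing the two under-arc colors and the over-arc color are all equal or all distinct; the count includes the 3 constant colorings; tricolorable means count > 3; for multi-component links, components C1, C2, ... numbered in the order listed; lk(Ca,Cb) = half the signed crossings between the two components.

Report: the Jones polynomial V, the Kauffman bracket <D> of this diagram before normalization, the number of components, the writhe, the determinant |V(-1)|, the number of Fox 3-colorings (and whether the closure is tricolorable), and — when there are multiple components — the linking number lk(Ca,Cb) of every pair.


Jones polynomial: V(t) = t^-8 - 2t^-7 + t^-6 - 2t^-5 + 2t^-4 + t^-2
<D> = A^-10 + 2A^-2 - 2A^2 + A^6 - 2A^10 + A^14; writhe -6
components 1, writhe -6 (10 crossings)
3-colorings: 27 of 3^10, det 9 — tricolorable
note: the span of V is 6, forcing >= 6 crossings in any diagram


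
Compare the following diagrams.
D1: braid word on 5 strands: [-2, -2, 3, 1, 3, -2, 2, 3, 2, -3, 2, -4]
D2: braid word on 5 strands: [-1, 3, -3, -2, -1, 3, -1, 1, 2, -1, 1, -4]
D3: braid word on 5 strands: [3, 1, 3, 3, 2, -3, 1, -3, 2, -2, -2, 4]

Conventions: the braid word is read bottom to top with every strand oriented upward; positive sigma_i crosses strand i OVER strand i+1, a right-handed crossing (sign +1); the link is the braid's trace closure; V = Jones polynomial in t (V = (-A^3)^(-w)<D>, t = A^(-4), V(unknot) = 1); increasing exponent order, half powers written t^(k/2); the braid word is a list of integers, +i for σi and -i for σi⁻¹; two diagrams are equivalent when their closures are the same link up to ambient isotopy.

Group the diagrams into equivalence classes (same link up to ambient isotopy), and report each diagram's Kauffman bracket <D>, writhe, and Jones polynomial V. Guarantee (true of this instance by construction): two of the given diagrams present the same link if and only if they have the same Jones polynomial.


grouping into links: {D1} | {D2} | {D3}
V(D1) = t + t^3 - t^4  (w +2, c 12, <D> = -A^-10 + A^-6 + A^2)
V(D2) = 1  (w -2, c 12, <D> = A^-6)
D3 (bracket A^-8 - 2A^-4 + 2 - 2A^4 + 2A^8 - A^12 + A^16; 12 crossings at w = +4): V = t^-1 - 1 + 2t - 2t^2 + 2t^3 - 2t^4 + t^5
why: 3 values of V(t) split the 3 diagrams


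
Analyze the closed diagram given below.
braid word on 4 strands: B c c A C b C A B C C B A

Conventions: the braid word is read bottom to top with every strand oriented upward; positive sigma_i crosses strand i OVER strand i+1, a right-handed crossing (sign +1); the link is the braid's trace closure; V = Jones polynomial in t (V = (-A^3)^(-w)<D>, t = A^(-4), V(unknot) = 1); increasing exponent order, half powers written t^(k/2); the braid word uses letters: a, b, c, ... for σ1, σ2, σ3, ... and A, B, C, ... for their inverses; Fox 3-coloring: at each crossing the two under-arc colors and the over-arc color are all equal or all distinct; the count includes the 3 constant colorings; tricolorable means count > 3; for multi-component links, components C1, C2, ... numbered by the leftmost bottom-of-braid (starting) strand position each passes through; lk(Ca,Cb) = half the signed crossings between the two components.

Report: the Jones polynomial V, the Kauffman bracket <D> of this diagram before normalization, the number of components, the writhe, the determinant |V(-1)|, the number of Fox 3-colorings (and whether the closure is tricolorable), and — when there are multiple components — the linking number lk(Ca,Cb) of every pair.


V(t) = -t^-9 + t^-8 - 2t^-7 + 3t^-6 - 2t^-5 + 2t^-4 - t^-3 + t^-2
bracket: -A^-13 + A^-9 - 2A^-5 + 2A^-1 - 3A^3 + 2A^7 - A^11 + A^15, w = -7
1 component, writhe -7, over 13 crossings
det 13, colorings 3 of 3^13 — not tricolorable
observation: w = -7 (over 13 crossings) is diagram-only; (-A^3)^(7) removes it from V


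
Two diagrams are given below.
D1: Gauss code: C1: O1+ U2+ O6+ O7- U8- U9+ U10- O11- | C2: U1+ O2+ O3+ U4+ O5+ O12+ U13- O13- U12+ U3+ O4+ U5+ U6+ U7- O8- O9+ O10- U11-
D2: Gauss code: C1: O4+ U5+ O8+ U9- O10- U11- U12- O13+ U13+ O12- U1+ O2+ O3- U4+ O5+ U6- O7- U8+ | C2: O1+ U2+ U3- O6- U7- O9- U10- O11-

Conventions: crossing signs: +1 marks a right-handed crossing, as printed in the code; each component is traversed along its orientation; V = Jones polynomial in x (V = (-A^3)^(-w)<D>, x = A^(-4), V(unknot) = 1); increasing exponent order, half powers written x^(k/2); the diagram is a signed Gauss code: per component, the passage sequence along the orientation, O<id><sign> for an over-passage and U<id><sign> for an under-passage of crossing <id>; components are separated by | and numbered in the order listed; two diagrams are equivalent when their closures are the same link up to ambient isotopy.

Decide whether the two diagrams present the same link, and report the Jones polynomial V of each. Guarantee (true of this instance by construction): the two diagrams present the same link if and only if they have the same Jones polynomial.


same link: no
V(D1) = -x^(1/2) - x^(3/2) - x^(5/2) + x^(9/2)  [13 crossings, <D> = -A^-9 + A^-1 + A^3 + A^7, w = +3]
D2 (bracket -A^-13 + 2A^-9 - 3A^-5 + 4A^-1 - 3A^3 + 4A^7 - 2A^11 + A^15; 13 crossings at w = -1): V = -x^(-9/2) + 2x^(-7/2) - 4x^(-5/2) + 3x^(-3/2) - 4x^(-1/2) + 3x^(1/2) - 2x^(3/2) + x^(5/2)
note: V(x) takes 2 values over 2 diagrams, fixing the grouping


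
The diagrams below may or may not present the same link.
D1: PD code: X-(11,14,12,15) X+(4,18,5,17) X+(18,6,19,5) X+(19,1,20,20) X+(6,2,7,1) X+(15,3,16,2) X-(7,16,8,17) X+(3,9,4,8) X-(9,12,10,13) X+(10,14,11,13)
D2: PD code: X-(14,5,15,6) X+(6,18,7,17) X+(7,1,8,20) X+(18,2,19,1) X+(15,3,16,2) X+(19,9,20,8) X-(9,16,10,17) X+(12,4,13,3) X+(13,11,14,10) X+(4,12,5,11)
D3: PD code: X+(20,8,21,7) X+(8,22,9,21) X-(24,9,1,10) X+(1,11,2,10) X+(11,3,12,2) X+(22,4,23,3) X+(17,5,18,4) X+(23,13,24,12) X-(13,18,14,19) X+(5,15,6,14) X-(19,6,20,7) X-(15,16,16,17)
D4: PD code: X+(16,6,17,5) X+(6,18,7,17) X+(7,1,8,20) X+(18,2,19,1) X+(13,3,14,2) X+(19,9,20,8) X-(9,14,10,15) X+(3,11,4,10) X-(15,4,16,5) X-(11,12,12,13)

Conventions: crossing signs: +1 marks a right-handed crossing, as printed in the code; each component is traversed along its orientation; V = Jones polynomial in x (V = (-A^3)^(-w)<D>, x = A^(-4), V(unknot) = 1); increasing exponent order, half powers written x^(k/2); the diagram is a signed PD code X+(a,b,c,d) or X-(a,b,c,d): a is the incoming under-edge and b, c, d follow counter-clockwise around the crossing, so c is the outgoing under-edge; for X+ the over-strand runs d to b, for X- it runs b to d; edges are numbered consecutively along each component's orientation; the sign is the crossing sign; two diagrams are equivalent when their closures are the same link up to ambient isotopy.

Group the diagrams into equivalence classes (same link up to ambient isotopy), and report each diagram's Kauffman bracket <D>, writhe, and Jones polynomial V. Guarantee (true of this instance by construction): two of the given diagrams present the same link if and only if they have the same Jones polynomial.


grouping into links: {D1, D2, D3, D4}
V(D1) = x - x^2 + 2x^3 - x^4 + x^5 - x^6  (w +4, c 10, <D> = -A^-12 + A^-8 - A^-4 + 2 - A^4 + A^8)
V(D2) = x - x^2 + 2x^3 - x^4 + x^5 - x^6  [10 crossings, <D> = -A^-6 + A^-2 - A^2 + 2A^6 - A^10 + A^14, w = +6]
D3 (bracket -A^-12 + A^-8 - A^-4 + 2 - A^4 + A^8; 12 crossings at w = +4): V = x - x^2 + 2x^3 - x^4 + x^5 - x^6
D4 (bracket -A^-12 + A^-8 - A^-4 + 2 - A^4 + A^8; 10 crossings at w = +4): V = x - x^2 + 2x^3 - x^4 + x^5 - x^6
key observation: all 4 diagrams share one V(x), hence one class


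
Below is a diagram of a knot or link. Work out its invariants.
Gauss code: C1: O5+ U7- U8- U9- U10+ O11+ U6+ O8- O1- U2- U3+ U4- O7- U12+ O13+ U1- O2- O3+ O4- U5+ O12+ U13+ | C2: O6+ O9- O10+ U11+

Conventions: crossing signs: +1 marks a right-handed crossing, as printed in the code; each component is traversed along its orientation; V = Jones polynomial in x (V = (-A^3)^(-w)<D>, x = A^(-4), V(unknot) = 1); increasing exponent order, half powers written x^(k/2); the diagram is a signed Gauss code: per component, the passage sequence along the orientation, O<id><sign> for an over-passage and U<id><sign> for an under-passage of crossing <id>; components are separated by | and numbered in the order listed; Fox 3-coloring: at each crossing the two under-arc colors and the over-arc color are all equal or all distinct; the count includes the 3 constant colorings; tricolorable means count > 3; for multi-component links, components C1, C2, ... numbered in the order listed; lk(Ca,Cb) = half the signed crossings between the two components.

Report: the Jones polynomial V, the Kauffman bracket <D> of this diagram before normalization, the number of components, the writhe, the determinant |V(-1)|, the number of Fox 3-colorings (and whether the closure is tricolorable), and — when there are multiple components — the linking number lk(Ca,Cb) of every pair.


V(x) = x^(-5/2) - 2x^(-3/2) + 3x^(-1/2) - 5x^(1/2) + 4x^(3/2) - 5x^(5/2) + 3x^(7/2) - 2x^(9/2) + x^(11/2)
bracket: -A^-19 + 2A^-15 - 3A^-11 + 5A^-7 - 4A^-3 + 5A - 3A^5 + 2A^9 - A^13, w = +1
2 components, writhe +1, over 13 crossings
lk(C1,C2) = +1
det 26, colorings 3 of 3^13 — not tricolorable
observation: |V(-1)| = 26: so not tricolorable, since 3 does not divide 26


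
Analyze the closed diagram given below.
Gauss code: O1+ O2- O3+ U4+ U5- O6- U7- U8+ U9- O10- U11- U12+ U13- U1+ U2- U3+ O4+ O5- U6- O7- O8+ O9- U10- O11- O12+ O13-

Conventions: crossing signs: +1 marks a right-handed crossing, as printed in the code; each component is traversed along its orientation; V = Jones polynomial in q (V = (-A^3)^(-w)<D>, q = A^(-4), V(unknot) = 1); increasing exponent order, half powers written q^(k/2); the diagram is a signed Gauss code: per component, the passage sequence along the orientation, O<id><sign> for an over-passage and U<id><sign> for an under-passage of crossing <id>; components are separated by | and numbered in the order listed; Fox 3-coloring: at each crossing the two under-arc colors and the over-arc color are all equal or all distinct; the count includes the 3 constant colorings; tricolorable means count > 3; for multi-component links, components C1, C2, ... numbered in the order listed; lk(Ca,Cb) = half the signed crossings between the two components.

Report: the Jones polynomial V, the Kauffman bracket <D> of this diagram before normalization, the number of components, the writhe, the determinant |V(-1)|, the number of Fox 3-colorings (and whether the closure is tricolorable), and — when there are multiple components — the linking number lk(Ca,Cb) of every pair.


V(q) = -q^-4 + q^-3 + q^-1
bracket: -A^-5 - A^3 + A^7, w = -3
1 component, writhe -3, over 13 crossings
det 3, colorings 9 of 3^13 — tricolorable
observation: w = -3 (over 13 crossings) is diagram-only; (-A^3)^(3) removes it from V


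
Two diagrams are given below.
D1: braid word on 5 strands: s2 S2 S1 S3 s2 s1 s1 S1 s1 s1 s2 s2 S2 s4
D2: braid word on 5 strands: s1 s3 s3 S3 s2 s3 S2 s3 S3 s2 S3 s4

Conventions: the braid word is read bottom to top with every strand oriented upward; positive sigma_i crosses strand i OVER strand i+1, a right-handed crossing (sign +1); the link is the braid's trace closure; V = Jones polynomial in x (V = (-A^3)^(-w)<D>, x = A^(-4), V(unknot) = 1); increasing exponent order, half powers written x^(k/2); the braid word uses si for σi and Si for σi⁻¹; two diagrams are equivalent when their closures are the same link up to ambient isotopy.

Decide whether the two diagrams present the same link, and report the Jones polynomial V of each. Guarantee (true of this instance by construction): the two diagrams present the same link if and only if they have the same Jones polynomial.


equivalent: no
D1 (bracket -A^-12 + A^-8 - A^-4 + 2 - A^4 + A^8; 14 crossings at w = +4): V = x - x^2 + 2x^3 - x^4 + x^5 - x^6
V(D2) = 1  (w +4, c 12, <D> = A^12)
key observation: V(x) takes 2 values over 2 diagrams, fixing the grouping


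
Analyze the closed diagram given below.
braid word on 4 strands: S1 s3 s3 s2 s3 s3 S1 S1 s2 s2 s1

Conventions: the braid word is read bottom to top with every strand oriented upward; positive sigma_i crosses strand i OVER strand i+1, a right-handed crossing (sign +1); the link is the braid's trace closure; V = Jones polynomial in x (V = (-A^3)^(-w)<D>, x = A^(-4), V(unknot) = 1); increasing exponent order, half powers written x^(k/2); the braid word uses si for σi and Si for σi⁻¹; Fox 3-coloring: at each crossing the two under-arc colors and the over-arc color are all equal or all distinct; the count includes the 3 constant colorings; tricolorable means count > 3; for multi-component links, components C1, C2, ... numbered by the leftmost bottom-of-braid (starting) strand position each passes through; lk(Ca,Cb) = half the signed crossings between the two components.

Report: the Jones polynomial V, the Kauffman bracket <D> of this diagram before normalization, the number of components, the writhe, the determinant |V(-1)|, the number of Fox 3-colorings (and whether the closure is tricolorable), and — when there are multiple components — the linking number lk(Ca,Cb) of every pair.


V(x) = 1 + 2x^2 + 2x^4 - x^5 + x^6 - x^7
bracket: A^-13 - A^-9 + A^-5 - 2A^-1 - 2A^7 - A^15, w = +5
3 components, writhe +5, over 11 crossings
lk(C1,C2) = -1
linking number lk(C1,C3) = +2
lk(C2,C3): 0
det 8, colorings 3 of 3^11 — not tricolorable
observation: the span of V is 7, within the link bound 11 + 3 - 1


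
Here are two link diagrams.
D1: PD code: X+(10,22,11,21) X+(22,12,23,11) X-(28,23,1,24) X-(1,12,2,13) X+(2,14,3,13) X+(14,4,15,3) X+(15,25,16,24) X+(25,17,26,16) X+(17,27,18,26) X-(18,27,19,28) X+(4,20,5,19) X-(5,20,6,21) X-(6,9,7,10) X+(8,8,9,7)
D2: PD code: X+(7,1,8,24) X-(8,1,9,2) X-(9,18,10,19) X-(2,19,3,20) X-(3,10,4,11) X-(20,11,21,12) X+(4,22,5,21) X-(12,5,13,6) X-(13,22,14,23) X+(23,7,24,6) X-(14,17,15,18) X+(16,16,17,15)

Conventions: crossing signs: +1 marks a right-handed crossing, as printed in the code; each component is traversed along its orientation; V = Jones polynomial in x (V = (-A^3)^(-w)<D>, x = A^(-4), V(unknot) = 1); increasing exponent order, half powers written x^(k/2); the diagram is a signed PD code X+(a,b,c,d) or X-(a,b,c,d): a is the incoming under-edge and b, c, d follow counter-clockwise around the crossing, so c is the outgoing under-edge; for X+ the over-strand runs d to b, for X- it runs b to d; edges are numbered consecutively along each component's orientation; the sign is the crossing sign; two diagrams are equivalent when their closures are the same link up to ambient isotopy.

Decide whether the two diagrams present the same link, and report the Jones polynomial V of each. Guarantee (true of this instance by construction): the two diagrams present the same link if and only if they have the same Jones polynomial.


equivalent: no
D1 (bracket -A^-12 + A^-8 - A^-4 + 2 - A^4 + A^8; 14 crossings at w = +4): V = x - x^2 + 2x^3 - x^4 + x^5 - x^6
V(D2) = -x^-6 + x^-5 - x^-4 + 2x^-3 - x^-2 + x^-1  (w -4, c 12, <D> = A^-8 - A^-4 + 2 - A^4 + A^8 - A^12)
key observation: 2 values of V(x) split the 2 diagrams


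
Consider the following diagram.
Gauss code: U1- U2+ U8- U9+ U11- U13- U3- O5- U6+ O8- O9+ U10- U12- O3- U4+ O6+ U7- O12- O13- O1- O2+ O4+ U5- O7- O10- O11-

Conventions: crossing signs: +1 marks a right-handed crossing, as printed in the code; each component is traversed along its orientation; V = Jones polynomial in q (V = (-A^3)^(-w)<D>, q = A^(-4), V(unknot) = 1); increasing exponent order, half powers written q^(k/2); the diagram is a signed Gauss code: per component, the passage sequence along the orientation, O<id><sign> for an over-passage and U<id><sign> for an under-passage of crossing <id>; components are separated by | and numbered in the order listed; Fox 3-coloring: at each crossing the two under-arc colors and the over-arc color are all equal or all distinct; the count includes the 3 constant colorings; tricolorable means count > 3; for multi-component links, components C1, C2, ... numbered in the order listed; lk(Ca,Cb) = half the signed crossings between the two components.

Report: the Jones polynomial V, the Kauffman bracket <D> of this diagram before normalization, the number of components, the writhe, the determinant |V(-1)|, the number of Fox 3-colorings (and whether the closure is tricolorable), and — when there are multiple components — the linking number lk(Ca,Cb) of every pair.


V = -q^-6 + q^-5 - q^-4 + 2q^-3 - q^-2 + q^-1
<D> = -A^-11 + A^-7 - 2A^-3 + A - A^5 + A^9 (w = -5)
1 component over 13 crossings, w = -5
3 Fox colorings among 3^13, |V(-1)| = 7: not tricolorable
why: V spans 5 powers of q: at least 5 crossings in any diagram


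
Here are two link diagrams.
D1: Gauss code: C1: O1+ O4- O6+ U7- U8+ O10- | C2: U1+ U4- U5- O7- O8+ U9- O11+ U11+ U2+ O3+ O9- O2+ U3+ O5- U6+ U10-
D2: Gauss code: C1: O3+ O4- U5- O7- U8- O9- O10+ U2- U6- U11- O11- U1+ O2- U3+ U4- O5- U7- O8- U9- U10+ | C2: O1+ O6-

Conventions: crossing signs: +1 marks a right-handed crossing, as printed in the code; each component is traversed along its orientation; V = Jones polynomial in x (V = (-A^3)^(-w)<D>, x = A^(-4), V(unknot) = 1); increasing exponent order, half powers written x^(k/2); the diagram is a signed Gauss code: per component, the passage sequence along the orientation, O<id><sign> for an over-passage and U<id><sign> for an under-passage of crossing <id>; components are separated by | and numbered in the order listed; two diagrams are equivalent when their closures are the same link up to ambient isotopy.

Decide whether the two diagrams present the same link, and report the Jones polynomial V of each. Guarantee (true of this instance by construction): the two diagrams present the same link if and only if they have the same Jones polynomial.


equivalent: no
D1 (bracket A + A^5; 11 crossings at w = +1): V = -x^(-1/2) - x^(1/2)
V(D2) = x^(-9/2) - x^(-5/2) - x^(-3/2) - x^(-1/2)  [11 crossings, <D> = A^-13 + A^-9 + A^-5 - A^3, w = -5]
observation: 2 values of V(x) split the 2 diagrams


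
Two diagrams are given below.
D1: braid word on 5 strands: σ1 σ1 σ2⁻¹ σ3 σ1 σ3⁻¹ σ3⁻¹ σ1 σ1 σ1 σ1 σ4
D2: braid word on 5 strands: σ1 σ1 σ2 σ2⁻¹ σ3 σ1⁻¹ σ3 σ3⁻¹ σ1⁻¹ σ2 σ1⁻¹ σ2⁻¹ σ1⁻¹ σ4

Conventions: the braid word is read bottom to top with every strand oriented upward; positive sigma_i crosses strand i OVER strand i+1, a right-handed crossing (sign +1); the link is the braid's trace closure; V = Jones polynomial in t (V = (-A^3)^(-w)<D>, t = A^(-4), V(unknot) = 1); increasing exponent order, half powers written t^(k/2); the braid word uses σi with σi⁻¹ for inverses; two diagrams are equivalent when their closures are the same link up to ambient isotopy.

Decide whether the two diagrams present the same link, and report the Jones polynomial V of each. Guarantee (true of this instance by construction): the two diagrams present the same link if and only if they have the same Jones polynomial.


equivalent: no
D1 (bracket -A^-22 + A^-18 - A^-14 + A^-10 - A^-6 + A^-2 + A^6; 12 crossings at w = +6): V = t^3 + t^5 - t^6 + t^7 - t^8 + t^9 - t^10
V(D2) = 1  (w 0, c 14, <D> = 1)
key observation: comparing 2 Jones polynomials yields 2 groups


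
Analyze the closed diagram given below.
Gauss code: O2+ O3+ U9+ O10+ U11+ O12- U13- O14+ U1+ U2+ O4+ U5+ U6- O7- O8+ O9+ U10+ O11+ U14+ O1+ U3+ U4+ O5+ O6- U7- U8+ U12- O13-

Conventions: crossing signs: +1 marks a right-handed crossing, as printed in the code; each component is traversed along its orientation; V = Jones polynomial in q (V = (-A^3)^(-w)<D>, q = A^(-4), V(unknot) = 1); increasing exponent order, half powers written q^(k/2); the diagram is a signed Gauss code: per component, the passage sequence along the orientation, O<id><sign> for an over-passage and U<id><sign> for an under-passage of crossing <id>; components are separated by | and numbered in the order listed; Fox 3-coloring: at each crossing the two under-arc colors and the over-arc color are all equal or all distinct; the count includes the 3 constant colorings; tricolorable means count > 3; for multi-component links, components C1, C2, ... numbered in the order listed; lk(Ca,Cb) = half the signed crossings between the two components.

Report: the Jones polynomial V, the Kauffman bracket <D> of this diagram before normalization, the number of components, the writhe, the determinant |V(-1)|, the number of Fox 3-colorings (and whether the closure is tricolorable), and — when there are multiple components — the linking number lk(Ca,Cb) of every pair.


V = q^2 - q^3 + 3q^4 - 3q^5 + 3q^6 - 3q^7 + 2q^8 - q^9
<D> = -A^-18 + 2A^-14 - 3A^-10 + 3A^-6 - 3A^-2 + 3A^2 - A^6 + A^10 (w = +6)
1 component over 14 crossings, w = +6
3 Fox colorings among 3^14, |V(-1)| = 17: not tricolorable
why: w = +6 shifts under R1 moves; the (-A^3)^(-6) factor cancels that in V
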